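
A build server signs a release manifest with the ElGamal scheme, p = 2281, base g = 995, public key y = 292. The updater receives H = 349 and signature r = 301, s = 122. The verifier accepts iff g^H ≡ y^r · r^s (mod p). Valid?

Left side g^H mod p:
995^2 = 990025 ≡ 71
995^4 ≡ 71^2 = 5041 ≡ 479
995^8 ≡ 479^2 = 229441 ≡ 1341
995^16 ≡ 1341^2 = 1798281 ≡ 853
995^32 ≡ 853^2 = 727609 ≡ 2251
995^64 ≡ 2251^2 = 5067001 ≡ 900
995^128 ≡ 900^2 = 810000 ≡ 245
995^256 ≡ 245^2 = 60025 ≡ 719
349 = 256 + 64 + 16 + 8 + 4 + 1, so 995^349 ≡ 719·900·853·1341·479·995 ≡ 1961 (mod 2281)
Right side y^r · r^s mod p:
292^2 = 85264 ≡ 867
292^4 ≡ 867^2 = 751689 ≡ 1240
292^8 ≡ 1240^2 = 1537600 ≡ 206
292^16 ≡ 206^2 = 42436 ≡ 1378
292^32 ≡ 1378^2 = 1898884 ≡ 1092
292^64 ≡ 1092^2 = 1192464 ≡ 1782
292^128 ≡ 1782^2 = 3175524 ≡ 372
292^256 ≡ 372^2 = 138384 ≡ 1524
301 = 256 + 32 + 8 + 4 + 1, so 292^301 ≡ 1524·1092·206·1240·292 ≡ 2112 (mod 2281)
301^2 = 90601 ≡ 1642
301^4 ≡ 1642^2 = 2696164 ≡ 22
301^8 ≡ 22^2 = 484
301^16 ≡ 484^2 = 234256 ≡ 1594
301^32 ≡ 1594^2 = 2540836 ≡ 2083
301^64 ≡ 2083^2 = 4338889 ≡ 427
122 = 64 + 32 + 16 + 8 + 2, so 301^122 ≡ 427·2083·1594·484·1642 ≡ 1797 (mod 2281)
2112·1797 = 3795264 ≡ 1961 (mod 2281)
1961 ≡ 1961 (mod 2281), so the signature is genuine.

yes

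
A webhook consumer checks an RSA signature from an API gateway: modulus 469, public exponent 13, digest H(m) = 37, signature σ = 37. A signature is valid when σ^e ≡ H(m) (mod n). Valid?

yes

Squares mod 469: σ^1≡37, σ^2≡431, σ^4≡37, σ^8≡431
13 = 8 + 4 + 1, so σ^13 ≡ 431·37·37 ≡ 37 (mod 469)
37 = H(m), so the signature checks out.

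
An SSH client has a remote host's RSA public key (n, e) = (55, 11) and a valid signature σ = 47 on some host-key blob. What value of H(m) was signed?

σ^2 ≡ 47^2 = 2209 ≡ 9
σ^4 ≡ 9^2 = 81 ≡ 26
σ^8 ≡ 26^2 = 676 ≡ 16
11 = 8 + 2 + 1, so σ^11 ≡ 16·9·47 ≡ 3 (mod 55)

3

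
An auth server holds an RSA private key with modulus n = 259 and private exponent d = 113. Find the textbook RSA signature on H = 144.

86

H^113 mod 259 = 86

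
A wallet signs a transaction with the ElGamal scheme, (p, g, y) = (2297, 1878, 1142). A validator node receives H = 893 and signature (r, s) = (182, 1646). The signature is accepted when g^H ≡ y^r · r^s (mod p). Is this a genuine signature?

forged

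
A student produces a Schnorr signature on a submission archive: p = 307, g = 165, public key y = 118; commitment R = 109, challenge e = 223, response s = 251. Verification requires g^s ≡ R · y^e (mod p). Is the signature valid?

g^s mod p:
Squares mod 307: 165^1≡165, 165^2≡209, 165^4≡87, 165^8≡201, 165^16≡184, 165^32≡86, 165^64≡28, 165^128≡170
251 = 128 + 64 + 32 + 16 + 8 + 2 + 1, so 165^251 ≡ 170·28·86·184·201·209·165 ≡ 99 (mod 307)
R · y^e mod p:
Squares mod 307: 118^1≡118, 118^2≡109, 118^4≡215, 118^8≡175, 118^16≡232, 118^32≡99, 118^64≡284, 118^128≡222
223 = 128 + 64 + 16 + 8 + 4 + 2 + 1, so 118^223 ≡ 222·284·232·175·215·109·118 ≡ 87 (mod 307)
109·87 = 9483 ≡ 273 (mod 307)
99 ≠ 273; the check fails.

invalid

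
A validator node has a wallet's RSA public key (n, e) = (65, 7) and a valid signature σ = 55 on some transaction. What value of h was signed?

σ^2 ≡ 55^2 = 3025 ≡ 35
σ^4 ≡ 35^2 = 1225 ≡ 55
7 = 4 + 2 + 1, so σ^7 ≡ 55·35·55 ≡ 55 (mod 65)

55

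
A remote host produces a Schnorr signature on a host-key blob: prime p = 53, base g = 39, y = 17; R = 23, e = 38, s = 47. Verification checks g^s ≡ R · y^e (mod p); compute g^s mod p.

39^2 = 1521 ≡ 37
39^4 ≡ 37^2 = 1369 ≡ 44
39^8 ≡ 44^2 = 1936 ≡ 28
39^16 ≡ 28^2 = 784 ≡ 42
39^32 ≡ 42^2 = 1764 ≡ 15
47 = 32 + 8 + 4 + 2 + 1, so 39^47 ≡ 15·28·44·37·39 ≡ 8 (mod 53)

8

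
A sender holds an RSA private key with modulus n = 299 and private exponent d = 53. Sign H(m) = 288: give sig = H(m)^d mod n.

188

Squares mod 299: (H(m))^1≡288, (H(m))^2≡121, (H(m))^4≡289, (H(m))^8≡100, (H(m))^16≡133, (H(m))^32≡48
53 = 32 + 16 + 4 + 1, so (H(m))^53 ≡ 48·133·289·288 ≡ 188 (mod 299)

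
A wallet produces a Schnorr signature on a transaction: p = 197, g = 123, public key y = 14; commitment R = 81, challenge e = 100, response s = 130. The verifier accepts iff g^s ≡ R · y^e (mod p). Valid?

no

g^s mod p:
123^2 = 15129 ≡ 157
123^4 ≡ 157^2 = 24649 ≡ 24
123^8 ≡ 24^2 = 576 ≡ 182
123^16 ≡ 182^2 = 33124 ≡ 28
123^32 ≡ 28^2 = 784 ≡ 193
123^64 ≡ 193^2 = 37249 ≡ 16
123^128 ≡ 16^2 = 256 ≡ 59
130 = 128 + 2, so 123^130 ≡ 59·157 ≡ 4 (mod 197)
R · y^e mod p:
14^2 = 196
14^4 ≡ 196^2 = 38416 ≡ 1
14^8 ≡ 1^2 = 1
14^16 ≡ 1^2 = 1
14^32 ≡ 1^2 = 1
14^64 ≡ 1^2 = 1
100 = 64 + 32 + 4, so 14^100 ≡ 1·1·1 ≡ 1 (mod 197)
81·1 = 81 ≡ 81 (mod 197)
4 ≠ 81; the check fails.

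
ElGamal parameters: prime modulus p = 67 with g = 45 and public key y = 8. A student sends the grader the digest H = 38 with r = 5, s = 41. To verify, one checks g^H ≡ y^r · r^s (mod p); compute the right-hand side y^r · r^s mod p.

Squares mod 67: 8^1≡8, 8^2≡64, 8^4≡9
5 = 4 + 1, so 8^5 ≡ 9·8 ≡ 5 (mod 67)
Squares mod 67: 5^1≡5, 5^2≡25, 5^4≡22, 5^8≡15, 5^16≡24, 5^32≡40
41 = 32 + 8 + 1, so 5^41 ≡ 40·15·5 ≡ 52 (mod 67)
y^r · r^s ≡ 5·52 = 260 ≡ 59 (mod 67)

59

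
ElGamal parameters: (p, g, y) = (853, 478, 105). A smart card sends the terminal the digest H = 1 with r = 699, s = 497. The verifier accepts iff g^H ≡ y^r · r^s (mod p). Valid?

Left side g^H mod p:
478^1 mod 853 = 478
Right side y^r · r^s mod p:
105^2 = 11025 ≡ 789
105^4 ≡ 789^2 = 622521 ≡ 684
105^8 ≡ 684^2 = 467856 ≡ 412
105^16 ≡ 412^2 = 169744 ≡ 850
105^32 ≡ 850^2 = 722500 ≡ 9
105^64 ≡ 9^2 = 81
105^128 ≡ 81^2 = 6561 ≡ 590
105^256 ≡ 590^2 = 348100 ≡ 76
105^512 ≡ 76^2 = 5776 ≡ 658
699 = 512 + 128 + 32 + 16 + 8 + 2 + 1, so 105^699 ≡ 658·590·9·850·412·789·105 ≡ 797 (mod 853)
699^2 = 488601 ≡ 685
699^4 ≡ 685^2 = 469225 ≡ 75
699^8 ≡ 75^2 = 5625 ≡ 507
699^16 ≡ 507^2 = 257049 ≡ 296
699^32 ≡ 296^2 = 87616 ≡ 610
699^64 ≡ 610^2 = 372100 ≡ 192
699^128 ≡ 192^2 = 36864 ≡ 185
699^256 ≡ 185^2 = 34225 ≡ 105
497 = 256 + 128 + 64 + 32 + 16 + 1, so 699^497 ≡ 105·185·192·610·296·699 ≡ 333 (mod 853)
797·333 = 265401 ≡ 118 (mod 853)
478 ≠ 118, so verification fails.

no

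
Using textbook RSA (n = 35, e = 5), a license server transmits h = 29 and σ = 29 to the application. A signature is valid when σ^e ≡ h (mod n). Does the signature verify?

σ^5 mod 35 = 29
σ^5 mod 35 = 29 matches h.

verifies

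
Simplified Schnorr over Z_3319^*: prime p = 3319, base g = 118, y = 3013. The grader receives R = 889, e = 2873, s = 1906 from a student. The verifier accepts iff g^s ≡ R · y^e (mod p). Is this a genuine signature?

g^s mod p:
118^2 = 13924 ≡ 648
118^4 ≡ 648^2 = 419904 ≡ 1710
118^8 ≡ 1710^2 = 2924100 ≡ 61
118^16 ≡ 61^2 = 3721 ≡ 402
118^32 ≡ 402^2 = 161604 ≡ 2292
118^64 ≡ 2292^2 = 5253264 ≡ 2606
118^128 ≡ 2606^2 = 6791236 ≡ 562
118^256 ≡ 562^2 = 315844 ≡ 539
118^512 ≡ 539^2 = 290521 ≡ 1768
118^1024 ≡ 1768^2 = 3125824 ≡ 2645
1906 = 1024 + 512 + 256 + 64 + 32 + 16 + 2, so 118^1906 ≡ 2645·1768·539·2606·2292·402·648 ≡ 1783 (mod 3319)
R · y^e mod p:
3013^2 = 9078169 ≡ 704
3013^4 ≡ 704^2 = 495616 ≡ 1085
3013^8 ≡ 1085^2 = 1177225 ≡ 2299
3013^16 ≡ 2299^2 = 5285401 ≡ 1553
3013^32 ≡ 1553^2 = 2411809 ≡ 2215
3013^64 ≡ 2215^2 = 4906225 ≡ 743
3013^128 ≡ 743^2 = 552049 ≡ 1095
3013^256 ≡ 1095^2 = 1199025 ≡ 866
3013^512 ≡ 866^2 = 749956 ≡ 3181
3013^1024 ≡ 3181^2 = 10118761 ≡ 2449
3013^2048 ≡ 2449^2 = 5997601 ≡ 168
2873 = 2048 + 512 + 256 + 32 + 16 + 8 + 1, so 3013^2873 ≡ 168·3181·866·2215·1553·2299·3013 ≡ 1380 (mod 3319)
889·1380 = 1226820 ≡ 2109 (mod 3319)
1783 ≠ 2109; the check fails.

forged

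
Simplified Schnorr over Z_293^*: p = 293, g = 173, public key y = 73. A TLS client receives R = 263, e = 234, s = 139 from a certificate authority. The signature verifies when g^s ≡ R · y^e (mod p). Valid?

g^s mod p:
173^2 = 29929 ≡ 43
173^4 ≡ 43^2 = 1849 ≡ 91
173^8 ≡ 91^2 = 8281 ≡ 77
173^16 ≡ 77^2 = 5929 ≡ 69
173^32 ≡ 69^2 = 4761 ≡ 73
173^64 ≡ 73^2 = 5329 ≡ 55
173^128 ≡ 55^2 = 3025 ≡ 95
139 = 128 + 8 + 2 + 1, so 173^139 ≡ 95·77·43·173 ≡ 32 (mod 293)
R · y^e mod p:
73^2 = 5329 ≡ 55
73^4 ≡ 55^2 = 3025 ≡ 95
73^8 ≡ 95^2 = 9025 ≡ 235
73^16 ≡ 235^2 = 55225 ≡ 141
73^32 ≡ 141^2 = 19881 ≡ 250
73^64 ≡ 250^2 = 62500 ≡ 91
73^128 ≡ 91^2 = 8281 ≡ 77
234 = 128 + 64 + 32 + 8 + 2, so 73^234 ≡ 77·91·250·235·55 ≡ 22 (mod 293)
263·22 = 5786 ≡ 219 (mod 293)
32 ≠ 219; the check fails.

no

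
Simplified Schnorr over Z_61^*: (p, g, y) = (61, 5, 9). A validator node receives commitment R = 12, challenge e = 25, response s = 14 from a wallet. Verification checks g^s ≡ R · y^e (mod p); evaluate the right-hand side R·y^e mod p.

9^2 = 81 ≡ 20
9^4 ≡ 20^2 = 400 ≡ 34
9^8 ≡ 34^2 = 1156 ≡ 58
9^16 ≡ 58^2 = 3364 ≡ 9
25 = 16 + 8 + 1, so 9^25 ≡ 9·58·9 ≡ 1 (mod 61)
R · y^e ≡ 12·1 = 12 ≡ 12 (mod 61)

12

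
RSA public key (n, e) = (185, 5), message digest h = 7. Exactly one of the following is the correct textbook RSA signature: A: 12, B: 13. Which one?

A

Candidate A: Squares mod 185: 12^1≡12, 12^2≡144, 12^4≡16; 5 = 4 + 1, so 12^5 ≡ 16·12 ≡ 7 (mod 185)
  → matches h = 7
Candidate B: Squares mod 185: 13^1≡13, 13^2≡169, 13^4≡71; 5 = 4 + 1, so 13^5 ≡ 71·13 ≡ 183 (mod 185)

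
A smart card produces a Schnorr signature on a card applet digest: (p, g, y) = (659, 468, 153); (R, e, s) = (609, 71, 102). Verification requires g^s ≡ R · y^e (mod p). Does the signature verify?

does not verify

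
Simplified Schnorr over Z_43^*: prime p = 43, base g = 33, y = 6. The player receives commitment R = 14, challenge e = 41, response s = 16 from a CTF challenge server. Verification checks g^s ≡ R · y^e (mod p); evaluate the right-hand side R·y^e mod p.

6^2 = 36
6^4 ≡ 36^2 = 1296 ≡ 6
6^8 ≡ 6^2 = 36
6^16 ≡ 36^2 = 1296 ≡ 6
6^32 ≡ 6^2 = 36
41 = 32 + 8 + 1, so 6^41 ≡ 36·36·6 ≡ 36 (mod 43)
R · y^e ≡ 14·36 = 504 ≡ 31 (mod 43)

31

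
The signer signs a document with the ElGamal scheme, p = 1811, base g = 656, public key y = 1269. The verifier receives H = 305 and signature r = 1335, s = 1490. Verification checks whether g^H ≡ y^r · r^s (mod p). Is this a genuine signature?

genuine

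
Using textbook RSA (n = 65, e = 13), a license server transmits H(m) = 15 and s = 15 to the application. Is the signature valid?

valid

s^2 ≡ 15^2 = 225 ≡ 30
s^4 ≡ 30^2 = 900 ≡ 55
s^8 ≡ 55^2 = 3025 ≡ 35
13 = 8 + 4 + 1, so s^13 ≡ 35·55·15 ≡ 15 (mod 65)
15 = H(m), so the signature checks out.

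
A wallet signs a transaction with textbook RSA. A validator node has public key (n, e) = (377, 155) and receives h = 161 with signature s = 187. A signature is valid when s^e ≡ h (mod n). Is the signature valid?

invalid

s^155 mod 377 = 216
s^155 mod 377 = 216, but h = 161.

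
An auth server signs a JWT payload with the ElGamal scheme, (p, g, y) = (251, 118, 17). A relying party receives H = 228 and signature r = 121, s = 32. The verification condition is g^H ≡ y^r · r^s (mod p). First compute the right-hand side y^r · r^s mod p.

17^2 = 289 ≡ 38
17^4 ≡ 38^2 = 1444 ≡ 189
17^8 ≡ 189^2 = 35721 ≡ 79
17^16 ≡ 79^2 = 6241 ≡ 217
17^32 ≡ 217^2 = 47089 ≡ 152
17^64 ≡ 152^2 = 23104 ≡ 12
121 = 64 + 32 + 16 + 8 + 1, so 17^121 ≡ 12·152·217·79·17 ≡ 85 (mod 251)
121^2 = 14641 ≡ 83
121^4 ≡ 83^2 = 6889 ≡ 112
121^8 ≡ 112^2 = 12544 ≡ 245
121^16 ≡ 245^2 = 60025 ≡ 36
121^32 ≡ 36^2 = 1296 ≡ 41
y^r · r^s ≡ 85·41 = 3485 ≡ 222 (mod 251)

222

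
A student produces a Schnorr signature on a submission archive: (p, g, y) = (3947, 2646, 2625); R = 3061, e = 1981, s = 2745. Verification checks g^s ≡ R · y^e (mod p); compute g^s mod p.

1839

2646^2 = 7001316 ≡ 3285
2646^4 ≡ 3285^2 = 10791225 ≡ 127
2646^8 ≡ 127^2 = 16129 ≡ 341
2646^16 ≡ 341^2 = 116281 ≡ 1818
2646^32 ≡ 1818^2 = 3305124 ≡ 1485
2646^64 ≡ 1485^2 = 2205225 ≡ 2799
2646^128 ≡ 2799^2 = 7834401 ≡ 3553
2646^256 ≡ 3553^2 = 12623809 ≡ 1303
2646^512 ≡ 1303^2 = 1697809 ≡ 599
2646^1024 ≡ 599^2 = 358801 ≡ 3571
2646^2048 ≡ 3571^2 = 12752041 ≡ 3231
2745 = 2048 + 512 + 128 + 32 + 16 + 8 + 1, so 2646^2745 ≡ 3231·599·3553·1485·1818·341·2646 ≡ 1839 (mod 3947)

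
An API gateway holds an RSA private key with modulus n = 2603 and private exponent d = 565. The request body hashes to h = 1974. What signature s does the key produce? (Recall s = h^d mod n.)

Squares mod 2603: h^1≡1974, h^2≡2588, h^4≡225, h^8≡1168, h^16≡252, h^32≡1032, h^64≡397, h^128≡1429, h^256≡1289, h^512≡807
565 = 512 + 32 + 16 + 4 + 1, so h^565 ≡ 807·1032·252·225·1974 ≡ 499 (mod 2603)

499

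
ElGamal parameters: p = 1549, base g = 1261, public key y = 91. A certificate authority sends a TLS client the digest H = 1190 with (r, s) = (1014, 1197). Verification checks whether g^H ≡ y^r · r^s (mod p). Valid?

no

Left side g^H mod p:
Squares mod 1549: 1261^1≡1261, 1261^2≡847, 1261^4≡222, 1261^8≡1265, 1261^16≡108, 1261^32≡821, 1261^64≡226, 1261^128≡1508, 1261^256≡132, 1261^512≡385, 1261^1024≡1070
1190 = 1024 + 128 + 32 + 4 + 2, so 1261^1190 ≡ 1070·1508·821·222·847 ≡ 720 (mod 1549)
Right side y^r · r^s mod p:
Squares mod 1549: 91^1≡91, 91^2≡536, 91^4≡731, 91^8≡1505, 91^16≡387, 91^32≡1065, 91^64≡357, 91^128≡431, 91^256≡1430, 91^512≡220
1014 = 512 + 256 + 128 + 64 + 32 + 16 + 4 + 2, so 91^1014 ≡ 220·1430·431·357·1065·387·731·536 ≡ 1073 (mod 1549)
Squares mod 1549: 1014^1≡1014, 1014^2≡1209, 1014^4≡974, 1014^8≡688, 1014^16≡899, 1014^32≡1172, 1014^64≡1170, 1014^128≡1133, 1014^256≡1117, 1014^512≡744, 1014^1024≡543
1197 = 1024 + 128 + 32 + 8 + 4 + 1, so 1014^1197 ≡ 543·1133·1172·688·974·1014 ≡ 1284 (mod 1549)
1073·1284 = 1377732 ≡ 671 (mod 1549)
720 ≠ 671, so verification fails.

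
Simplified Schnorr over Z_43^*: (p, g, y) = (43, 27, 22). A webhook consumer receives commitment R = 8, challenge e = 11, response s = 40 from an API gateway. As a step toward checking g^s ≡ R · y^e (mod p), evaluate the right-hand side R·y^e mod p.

22^2 = 484 ≡ 11
22^4 ≡ 11^2 = 121 ≡ 35
22^8 ≡ 35^2 = 1225 ≡ 21
11 = 8 + 2 + 1, so 22^11 ≡ 21·11·22 ≡ 8 (mod 43)
R · y^e ≡ 8·8 = 64 ≡ 21 (mod 43)

21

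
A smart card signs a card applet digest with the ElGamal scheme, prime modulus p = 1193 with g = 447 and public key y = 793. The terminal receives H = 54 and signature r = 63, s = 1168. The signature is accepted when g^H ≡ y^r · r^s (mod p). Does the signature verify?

Left side g^H mod p:
447^2 = 199809 ≡ 578
447^4 ≡ 578^2 = 334084 ≡ 44
447^8 ≡ 44^2 = 1936 ≡ 743
447^16 ≡ 743^2 = 552049 ≡ 883
447^32 ≡ 883^2 = 779689 ≡ 660
54 = 32 + 16 + 4 + 2, so 447^54 ≡ 660·883·44·578 ≡ 407 (mod 1193)
Right side y^r · r^s mod p:
793^2 = 628849 ≡ 138
793^4 ≡ 138^2 = 19044 ≡ 1149
793^8 ≡ 1149^2 = 1320201 ≡ 743
793^16 ≡ 743^2 = 552049 ≡ 883
793^32 ≡ 883^2 = 779689 ≡ 660
63 = 32 + 16 + 8 + 4 + 2 + 1, so 793^63 ≡ 660·883·743·1149·138·793 ≡ 104 (mod 1193)
63^2 = 3969 ≡ 390
63^4 ≡ 390^2 = 152100 ≡ 589
63^8 ≡ 589^2 = 346921 ≡ 951
63^16 ≡ 951^2 = 904401 ≡ 107
63^32 ≡ 107^2 = 11449 ≡ 712
63^64 ≡ 712^2 = 506944 ≡ 1112
63^128 ≡ 1112^2 = 1236544 ≡ 596
63^256 ≡ 596^2 = 355216 ≡ 895
63^512 ≡ 895^2 = 801025 ≡ 522
63^1024 ≡ 522^2 = 272484 ≡ 480
1168 = 1024 + 128 + 16, so 63^1168 ≡ 480·596·107 ≡ 566 (mod 1193)
104·566 = 58864 ≡ 407 (mod 1193)
407 ≡ 407 (mod 1193), so the signature is genuine.

verifies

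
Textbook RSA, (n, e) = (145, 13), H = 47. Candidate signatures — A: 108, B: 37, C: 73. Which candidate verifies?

B

Candidate A: Squares mod 145: 108^1≡108, 108^2≡64, 108^4≡36, 108^8≡136; 13 = 8 + 4 + 1, so 108^13 ≡ 136·36·108 ≡ 98 (mod 145)
Candidate B: Squares mod 145: 37^1≡37, 37^2≡64, 37^4≡36, 37^8≡136; 13 = 8 + 4 + 1, so 37^13 ≡ 136·36·37 ≡ 47 (mod 145)
  → matches H = 47
Candidate C: Squares mod 145: 73^1≡73, 73^2≡109, 73^4≡136, 73^8≡81; 13 = 8 + 4 + 1, so 73^13 ≡ 81·136·73 ≡ 143 (mod 145)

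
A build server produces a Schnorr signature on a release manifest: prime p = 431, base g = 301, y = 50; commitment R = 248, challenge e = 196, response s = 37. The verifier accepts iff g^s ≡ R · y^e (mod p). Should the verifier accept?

reject

g^s mod p:
301^2 = 90601 ≡ 91
301^4 ≡ 91^2 = 8281 ≡ 92
301^8 ≡ 92^2 = 8464 ≡ 275
301^16 ≡ 275^2 = 75625 ≡ 200
301^32 ≡ 200^2 = 40000 ≡ 348
37 = 32 + 4 + 1, so 301^37 ≡ 348·92·301 ≡ 87 (mod 431)
R · y^e mod p:
50^2 = 2500 ≡ 345
50^4 ≡ 345^2 = 119025 ≡ 69
50^8 ≡ 69^2 = 4761 ≡ 20
50^16 ≡ 20^2 = 400
50^32 ≡ 400^2 = 160000 ≡ 99
50^64 ≡ 99^2 = 9801 ≡ 319
50^128 ≡ 319^2 = 101761 ≡ 45
196 = 128 + 64 + 4, so 50^196 ≡ 45·319·69 ≡ 57 (mod 431)
248·57 = 14136 ≡ 344 (mod 431)
87 ≠ 344; the check fails.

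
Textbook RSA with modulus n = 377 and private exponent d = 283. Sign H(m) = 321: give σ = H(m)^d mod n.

269

Squares mod 377: (H(m))^1≡321, (H(m))^2≡120, (H(m))^4≡74, (H(m))^8≡198, (H(m))^16≡373, (H(m))^32≡16, (H(m))^64≡256, (H(m))^128≡315, (H(m))^256≡74
283 = 256 + 16 + 8 + 2 + 1, so (H(m))^283 ≡ 74·373·198·120·321 ≡ 269 (mod 377)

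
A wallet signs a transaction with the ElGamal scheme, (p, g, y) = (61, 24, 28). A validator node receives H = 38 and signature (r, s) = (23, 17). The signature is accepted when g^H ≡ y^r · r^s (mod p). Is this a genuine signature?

Left side g^H mod p:
24^2 = 576 ≡ 27
24^4 ≡ 27^2 = 729 ≡ 58
24^8 ≡ 58^2 = 3364 ≡ 9
24^16 ≡ 9^2 = 81 ≡ 20
24^32 ≡ 20^2 = 400 ≡ 34
38 = 32 + 4 + 2, so 24^38 ≡ 34·58·27 ≡ 52 (mod 61)
Right side y^r · r^s mod p:
28^2 = 784 ≡ 52
28^4 ≡ 52^2 = 2704 ≡ 20
28^8 ≡ 20^2 = 400 ≡ 34
28^16 ≡ 34^2 = 1156 ≡ 58
23 = 16 + 4 + 2 + 1, so 28^23 ≡ 58·20·52·28 ≡ 53 (mod 61)
23^2 = 529 ≡ 41
23^4 ≡ 41^2 = 1681 ≡ 34
23^8 ≡ 34^2 = 1156 ≡ 58
23^16 ≡ 58^2 = 3364 ≡ 9
17 = 16 + 1, so 23^17 ≡ 9·23 ≡ 24 (mod 61)
53·24 = 1272 ≡ 52 (mod 61)
52 ≡ 52 (mod 61), so the signature is genuine.

genuine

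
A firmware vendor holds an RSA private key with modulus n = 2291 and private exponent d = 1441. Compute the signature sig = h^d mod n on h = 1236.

h^2 ≡ 1236^2 = 1527696 ≡ 1890
h^4 ≡ 1890^2 = 3572100 ≡ 431
h^8 ≡ 431^2 = 185761 ≡ 190
h^16 ≡ 190^2 = 36100 ≡ 1735
h^32 ≡ 1735^2 = 3010225 ≡ 2142
h^64 ≡ 2142^2 = 4588164 ≡ 1582
h^128 ≡ 1582^2 = 2502724 ≡ 952
h^256 ≡ 952^2 = 906304 ≡ 1359
h^512 ≡ 1359^2 = 1846881 ≡ 335
h^1024 ≡ 335^2 = 112225 ≡ 2257
1441 = 1024 + 256 + 128 + 32 + 1, so h^1441 ≡ 2257·1359·952·2142·1236 ≡ 2067 (mod 2291)

2067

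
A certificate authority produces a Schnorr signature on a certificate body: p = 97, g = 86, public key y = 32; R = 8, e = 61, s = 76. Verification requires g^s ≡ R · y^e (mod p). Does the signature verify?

verifies

g^s mod p:
Squares mod 97: 86^1≡86, 86^2≡24, 86^4≡91, 86^8≡36, 86^16≡35, 86^32≡61, 86^64≡35
76 = 64 + 8 + 4, so 86^76 ≡ 35·36·91 ≡ 6 (mod 97)
R · y^e mod p:
Squares mod 97: 32^1≡32, 32^2≡54, 32^4≡6, 32^8≡36, 32^16≡35, 32^32≡61
61 = 32 + 16 + 8 + 4 + 1, so 32^61 ≡ 61·35·36·6·32 ≡ 25 (mod 97)
8·25 = 200 ≡ 6 (mod 97)
6 ≡ 6 (mod 97); signature holds.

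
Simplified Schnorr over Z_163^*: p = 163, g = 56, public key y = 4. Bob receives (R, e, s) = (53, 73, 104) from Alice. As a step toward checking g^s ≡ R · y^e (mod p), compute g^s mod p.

56^2 = 3136 ≡ 39
56^4 ≡ 39^2 = 1521 ≡ 54
56^8 ≡ 54^2 = 2916 ≡ 145
56^16 ≡ 145^2 = 21025 ≡ 161
56^32 ≡ 161^2 = 25921 ≡ 4
56^64 ≡ 4^2 = 16
104 = 64 + 32 + 8, so 56^104 ≡ 16·4·145 ≡ 152 (mod 163)

152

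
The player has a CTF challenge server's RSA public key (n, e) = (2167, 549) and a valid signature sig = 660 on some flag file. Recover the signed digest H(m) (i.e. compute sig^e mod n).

2057

Squares mod 2167: sig^1≡660, sig^2≡33, sig^4≡1089, sig^8≡572, sig^16≡2134, sig^32≡1089, sig^64≡572, sig^128≡2134, sig^256≡1089, sig^512≡572
549 = 512 + 32 + 4 + 1, so sig^549 ≡ 572·1089·1089·660 ≡ 2057 (mod 2167)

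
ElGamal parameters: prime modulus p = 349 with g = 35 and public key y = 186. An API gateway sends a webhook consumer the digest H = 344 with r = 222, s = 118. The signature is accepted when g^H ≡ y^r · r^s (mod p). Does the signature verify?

verifies

Left side g^H mod p:
Squares mod 349: 35^1≡35, 35^2≡178, 35^4≡274, 35^8≡41, 35^16≡285, 35^32≡257, 35^64≡88, 35^128≡66, 35^256≡168
344 = 256 + 64 + 16 + 8, so 35^344 ≡ 168·88·285·41 ≡ 228 (mod 349)
Right side y^r · r^s mod p:
Squares mod 349: 186^1≡186, 186^2≡45, 186^4≡280, 186^8≡224, 186^16≡269, 186^32≡118, 186^64≡313, 186^128≡249
222 = 128 + 64 + 16 + 8 + 4 + 2, so 186^222 ≡ 249·313·269·224·280·45 ≡ 17 (mod 349)
Squares mod 349: 222^1≡222, 222^2≡75, 222^4≡41, 222^8≡285, 222^16≡257, 222^32≡88, 222^64≡66
118 = 64 + 32 + 16 + 4 + 2, so 222^118 ≡ 66·88·257·41·75 ≡ 75 (mod 349)
17·75 = 1275 ≡ 228 (mod 349)
228 ≡ 228 (mod 349), so the signature is genuine.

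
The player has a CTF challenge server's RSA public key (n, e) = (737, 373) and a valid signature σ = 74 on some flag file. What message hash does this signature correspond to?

369

σ^2 ≡ 74^2 = 5476 ≡ 317
σ^4 ≡ 317^2 = 100489 ≡ 257
σ^8 ≡ 257^2 = 66049 ≡ 456
σ^16 ≡ 456^2 = 207936 ≡ 102
σ^32 ≡ 102^2 = 10404 ≡ 86
σ^64 ≡ 86^2 = 7396 ≡ 26
σ^128 ≡ 26^2 = 676
σ^256 ≡ 676^2 = 456976 ≡ 36
373 = 256 + 64 + 32 + 16 + 4 + 1, so σ^373 ≡ 36·26·86·102·257·74 ≡ 369 (mod 737)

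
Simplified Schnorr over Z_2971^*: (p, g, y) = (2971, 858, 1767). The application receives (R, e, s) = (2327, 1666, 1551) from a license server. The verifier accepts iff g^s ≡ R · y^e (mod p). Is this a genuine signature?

g^s mod p:
858^2 = 736164 ≡ 2327
858^4 ≡ 2327^2 = 5414929 ≡ 1767
858^8 ≡ 1767^2 = 3122289 ≡ 2739
858^16 ≡ 2739^2 = 7502121 ≡ 346
858^32 ≡ 346^2 = 119716 ≡ 876
858^64 ≡ 876^2 = 767376 ≡ 858
858^128 ≡ 858^2 = 736164 ≡ 2327
858^256 ≡ 2327^2 = 5414929 ≡ 1767
858^512 ≡ 1767^2 = 3122289 ≡ 2739
858^1024 ≡ 2739^2 = 7502121 ≡ 346
1551 = 1024 + 512 + 8 + 4 + 2 + 1, so 858^1551 ≡ 346·2739·2739·1767·2327·858 ≡ 54 (mod 2971)
R · y^e mod p:
1767^2 = 3122289 ≡ 2739
1767^4 ≡ 2739^2 = 7502121 ≡ 346
1767^8 ≡ 346^2 = 119716 ≡ 876
1767^16 ≡ 876^2 = 767376 ≡ 858
1767^32 ≡ 858^2 = 736164 ≡ 2327
1767^64 ≡ 2327^2 = 5414929 ≡ 1767
1767^128 ≡ 1767^2 = 3122289 ≡ 2739
1767^256 ≡ 2739^2 = 7502121 ≡ 346
1767^512 ≡ 346^2 = 119716 ≡ 876
1767^1024 ≡ 876^2 = 767376 ≡ 858
1666 = 1024 + 512 + 128 + 2, so 1767^1666 ≡ 858·876·2739·2739 ≡ 1767 (mod 2971)
2327·1767 = 4111809 ≡ 2916 (mod 2971)
54 ≠ 2916; the check fails.

forged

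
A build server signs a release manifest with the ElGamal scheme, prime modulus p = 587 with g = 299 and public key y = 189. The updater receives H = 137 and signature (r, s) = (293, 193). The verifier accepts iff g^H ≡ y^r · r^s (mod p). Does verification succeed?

passes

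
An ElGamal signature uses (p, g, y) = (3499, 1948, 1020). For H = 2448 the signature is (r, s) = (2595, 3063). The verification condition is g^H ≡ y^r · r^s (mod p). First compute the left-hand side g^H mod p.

2496

1948^2 = 3794704 ≡ 1788
1948^4 ≡ 1788^2 = 3196944 ≡ 2357
1948^8 ≡ 2357^2 = 5555449 ≡ 2536
1948^16 ≡ 2536^2 = 6431296 ≡ 134
1948^32 ≡ 134^2 = 17956 ≡ 461
1948^64 ≡ 461^2 = 212521 ≡ 2581
1948^128 ≡ 2581^2 = 6661561 ≡ 2964
1948^256 ≡ 2964^2 = 8785296 ≡ 2806
1948^512 ≡ 2806^2 = 7873636 ≡ 886
1948^1024 ≡ 886^2 = 784996 ≡ 1220
1948^2048 ≡ 1220^2 = 1488400 ≡ 1325
2448 = 2048 + 256 + 128 + 16, so 1948^2448 ≡ 1325·2806·2964·134 ≡ 2496 (mod 3499)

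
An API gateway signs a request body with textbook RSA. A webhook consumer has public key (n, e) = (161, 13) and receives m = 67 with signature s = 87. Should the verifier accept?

reject

s^2 ≡ 87^2 = 7569 ≡ 2
s^4 ≡ 2^2 = 4
s^8 ≡ 4^2 = 16
13 = 8 + 4 + 1, so s^13 ≡ 16·4·87 ≡ 94 (mod 161)
The recovered value 94 does not match the digest 67.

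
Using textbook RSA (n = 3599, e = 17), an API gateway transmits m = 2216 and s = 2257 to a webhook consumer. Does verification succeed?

s^2 ≡ 2257^2 = 5094049 ≡ 1464
s^4 ≡ 1464^2 = 2143296 ≡ 1891
s^8 ≡ 1891^2 = 3575881 ≡ 2074
s^16 ≡ 2074^2 = 4301476 ≡ 671
17 = 16 + 1, so s^17 ≡ 671·2257 ≡ 2867 (mod 3599)
2867 ≠ 2216, so verification fails.

fails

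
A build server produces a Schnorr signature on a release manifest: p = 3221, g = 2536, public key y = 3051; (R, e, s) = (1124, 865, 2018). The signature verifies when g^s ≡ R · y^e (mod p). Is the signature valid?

g^s mod p:
2536^2018 mod 3221 = 2879
R · y^e mod p:
3051^865 mod 3221 = 3059
1124·3059 = 3438316 ≡ 1509 (mod 3221)
2879 ≠ 1509; the check fails.

invalid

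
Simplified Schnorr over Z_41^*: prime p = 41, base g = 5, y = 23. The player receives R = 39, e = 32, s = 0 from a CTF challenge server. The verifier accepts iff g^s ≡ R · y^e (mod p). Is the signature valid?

invalid

g^s mod p:
5^0 mod 41 = 1
R · y^e mod p:
Squares mod 41: 23^1≡23, 23^2≡37, 23^4≡16, 23^8≡10, 23^16≡18, 23^32≡37
23^32 ≡ 37 (mod 41)
39·37 = 1443 ≡ 8 (mod 41)
1 ≠ 8; the check fails.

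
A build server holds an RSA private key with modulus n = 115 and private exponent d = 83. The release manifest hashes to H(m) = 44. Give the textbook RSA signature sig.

74

(H(m))^2 ≡ 44^2 = 1936 ≡ 96
(H(m))^4 ≡ 96^2 = 9216 ≡ 16
(H(m))^8 ≡ 16^2 = 256 ≡ 26
(H(m))^16 ≡ 26^2 = 676 ≡ 101
(H(m))^32 ≡ 101^2 = 10201 ≡ 81
(H(m))^64 ≡ 81^2 = 6561 ≡ 6
83 = 64 + 16 + 2 + 1, so (H(m))^83 ≡ 6·101·96·44 ≡ 74 (mod 115)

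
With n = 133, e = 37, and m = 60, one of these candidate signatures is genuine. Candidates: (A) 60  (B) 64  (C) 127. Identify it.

Candidate A: Squares mod 133: 60^1≡60, 60^2≡9, 60^4≡81, 60^8≡44, 60^16≡74, 60^32≡23; 37 = 32 + 4 + 1, so 60^37 ≡ 23·81·60 ≡ 60 (mod 133)
  → matches m = 60
Candidate B: Squares mod 133: 64^1≡64, 64^2≡106, 64^4≡64, 64^8≡106, 64^16≡64, 64^32≡106; 37 = 32 + 4 + 1, so 64^37 ≡ 106·64·64 ≡ 64 (mod 133)
Candidate C: Squares mod 133: 127^1≡127, 127^2≡36, 127^4≡99, 127^8≡92, 127^16≡85, 127^32≡43; 37 = 32 + 4 + 1, so 127^37 ≡ 43·99·127 ≡ 127 (mod 133)

A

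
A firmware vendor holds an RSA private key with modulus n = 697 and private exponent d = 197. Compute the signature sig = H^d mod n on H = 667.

259

H^2 ≡ 667^2 = 444889 ≡ 203
H^4 ≡ 203^2 = 41209 ≡ 86
H^8 ≡ 86^2 = 7396 ≡ 426
H^16 ≡ 426^2 = 181476 ≡ 256
H^32 ≡ 256^2 = 65536 ≡ 18
H^64 ≡ 18^2 = 324
H^128 ≡ 324^2 = 104976 ≡ 426
197 = 128 + 64 + 4 + 1, so H^197 ≡ 426·324·86·667 ≡ 259 (mod 697)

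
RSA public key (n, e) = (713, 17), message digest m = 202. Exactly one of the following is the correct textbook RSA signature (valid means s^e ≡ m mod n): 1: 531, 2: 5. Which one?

Candidate 1: Squares mod 713: 531^1≡531, 531^2≡326, 531^4≡39, 531^8≡95, 531^16≡469; 17 = 16 + 1, so 531^17 ≡ 469·531 ≡ 202 (mod 713)
  → matches m = 202
Candidate 2: Squares mod 713: 5^1≡5, 5^2≡25, 5^4≡625, 5^8≡614, 5^16≡532; 17 = 16 + 1, so 5^17 ≡ 532·5 ≡ 521 (mod 713)

1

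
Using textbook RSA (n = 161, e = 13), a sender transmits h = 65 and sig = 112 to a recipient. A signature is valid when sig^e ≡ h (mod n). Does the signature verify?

sig^2 ≡ 112^2 = 12544 ≡ 147
sig^4 ≡ 147^2 = 21609 ≡ 35
sig^8 ≡ 35^2 = 1225 ≡ 98
13 = 8 + 4 + 1, so sig^13 ≡ 98·35·112 ≡ 14 (mod 161)
sig^13 mod 161 = 14, but h = 65.

does not verify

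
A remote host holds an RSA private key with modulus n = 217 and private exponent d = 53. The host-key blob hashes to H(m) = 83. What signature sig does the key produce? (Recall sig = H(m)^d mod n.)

48

(H(m))^2 ≡ 83^2 = 6889 ≡ 162
(H(m))^4 ≡ 162^2 = 26244 ≡ 204
(H(m))^8 ≡ 204^2 = 41616 ≡ 169
(H(m))^16 ≡ 169^2 = 28561 ≡ 134
(H(m))^32 ≡ 134^2 = 17956 ≡ 162
53 = 32 + 16 + 4 + 1, so (H(m))^53 ≡ 162·134·204·83 ≡ 48 (mod 217)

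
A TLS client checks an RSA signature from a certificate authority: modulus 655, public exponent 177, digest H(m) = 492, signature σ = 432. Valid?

Squares mod 655: σ^1≡432, σ^2≡604, σ^4≡636, σ^8≡361, σ^16≡631, σ^32≡576, σ^64≡346, σ^128≡506
177 = 128 + 32 + 16 + 1, so σ^177 ≡ 506·576·631·432 ≡ 492 (mod 655)
492 = H(m), so the signature checks out.

yes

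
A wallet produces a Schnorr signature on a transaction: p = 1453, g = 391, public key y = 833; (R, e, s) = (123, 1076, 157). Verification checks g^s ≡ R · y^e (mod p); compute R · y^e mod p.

79

Squares mod 1453: 833^1≡833, 833^2≡808, 833^4≡467, 833^8≡139, 833^16≡432, 833^32≡640, 833^64≡1307, 833^128≡974, 833^256≡1320, 833^512≡253, 833^1024≡77
1076 = 1024 + 32 + 16 + 4, so 833^1076 ≡ 77·640·432·467 ≡ 1052 (mod 1453)
R · y^e ≡ 123·1052 = 129396 ≡ 79 (mod 1453)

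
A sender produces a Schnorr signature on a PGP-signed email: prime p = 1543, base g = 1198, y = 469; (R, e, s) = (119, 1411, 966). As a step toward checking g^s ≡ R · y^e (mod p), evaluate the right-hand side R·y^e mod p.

103

469^2 = 219961 ≡ 855
469^4 ≡ 855^2 = 731025 ≡ 1186
469^8 ≡ 1186^2 = 1406596 ≡ 923
469^16 ≡ 923^2 = 851929 ≡ 193
469^32 ≡ 193^2 = 37249 ≡ 217
469^64 ≡ 217^2 = 47089 ≡ 799
469^128 ≡ 799^2 = 638401 ≡ 1142
469^256 ≡ 1142^2 = 1304164 ≡ 329
469^512 ≡ 329^2 = 108241 ≡ 231
469^1024 ≡ 231^2 = 53361 ≡ 899
1411 = 1024 + 256 + 128 + 2 + 1, so 469^1411 ≡ 899·329·1142·855·469 ≡ 1492 (mod 1543)
R · y^e ≡ 119·1492 = 177548 ≡ 103 (mod 1543)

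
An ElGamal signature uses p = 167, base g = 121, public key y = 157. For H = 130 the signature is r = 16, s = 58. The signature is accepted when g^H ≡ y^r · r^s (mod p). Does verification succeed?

passes

Left side g^H mod p:
121^130 mod 167 = 72
Right side y^r · r^s mod p:
157^16 mod 167 = 14
16^58 mod 167 = 29
14·29 = 406 ≡ 72 (mod 167)
72 ≡ 72 (mod 167), so the signature is genuine.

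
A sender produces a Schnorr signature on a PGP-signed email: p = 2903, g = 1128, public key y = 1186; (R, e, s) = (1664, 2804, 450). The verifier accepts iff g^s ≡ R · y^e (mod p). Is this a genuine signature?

g^s mod p:
Squares mod 2903: 1128^1≡1128, 1128^2≡870, 1128^4≡2120, 1128^8≡556, 1128^16≡1418, 1128^32≡1848, 1128^64≡1176, 1128^128≡1148, 1128^256≡2845
450 = 256 + 128 + 64 + 2, so 1128^450 ≡ 2845·1148·1176·870 ≡ 1600 (mod 2903)
R · y^e mod p:
Squares mod 2903: 1186^1≡1186, 1186^2≡1544, 1186^4≡573, 1186^8≡290, 1186^16≡2816, 1186^32≡1763, 1186^64≡1959, 1186^128≡2818, 1186^256≡1419, 1186^512≡1782, 1186^1024≡2545, 1186^2048≡432
2804 = 2048 + 512 + 128 + 64 + 32 + 16 + 4, so 1186^2804 ≡ 432·1782·2818·1959·1763·2816·573 ≡ 2569 (mod 2903)
1664·2569 = 4274816 ≡ 1600 (mod 2903)
1600 ≡ 1600 (mod 2903); signature holds.

genuine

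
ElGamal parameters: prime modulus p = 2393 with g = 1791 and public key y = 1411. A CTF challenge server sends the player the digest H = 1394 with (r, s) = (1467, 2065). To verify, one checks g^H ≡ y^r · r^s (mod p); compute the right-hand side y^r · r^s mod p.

829

Squares mod 2393: 1411^1≡1411, 1411^2≡2338, 1411^4≡632, 1411^8≡2186, 1411^16≡2168, 1411^32≡372, 1411^64≡1983, 1411^128≡590, 1411^256≡1115, 1411^512≡1258, 1411^1024≡791
1467 = 1024 + 256 + 128 + 32 + 16 + 8 + 2 + 1, so 1411^1467 ≡ 791·1115·590·372·2168·2186·2338·1411 ≡ 872 (mod 2393)
Squares mod 2393: 1467^1≡1467, 1467^2≡782, 1467^4≡1309, 1467^8≡93, 1467^16≡1470, 1467^32≡21, 1467^64≡441, 1467^128≡648, 1467^256≡1129, 1467^512≡1565, 1467^1024≡1186, 1467^2048≡1905
2065 = 2048 + 16 + 1, so 1467^2065 ≡ 1905·1470·1467 ≡ 97 (mod 2393)
y^r · r^s ≡ 872·97 = 84584 ≡ 829 (mod 2393)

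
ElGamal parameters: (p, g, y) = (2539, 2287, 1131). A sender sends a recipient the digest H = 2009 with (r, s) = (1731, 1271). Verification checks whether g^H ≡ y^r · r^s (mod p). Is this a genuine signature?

Left side g^H mod p:
2287^2 = 5230369 ≡ 29
2287^4 ≡ 29^2 = 841
2287^8 ≡ 841^2 = 707281 ≡ 1439
2287^16 ≡ 1439^2 = 2070721 ≡ 1436
2287^32 ≡ 1436^2 = 2062096 ≡ 428
2287^64 ≡ 428^2 = 183184 ≡ 376
2287^128 ≡ 376^2 = 141376 ≡ 1731
2287^256 ≡ 1731^2 = 2996361 ≡ 341
2287^512 ≡ 341^2 = 116281 ≡ 2026
2287^1024 ≡ 2026^2 = 4104676 ≡ 1652
2009 = 1024 + 512 + 256 + 128 + 64 + 16 + 8 + 1, so 2287^2009 ≡ 1652·2026·341·1731·376·1436·1439·2287 ≡ 810 (mod 2539)
Right side y^r · r^s mod p:
1131^2 = 1279161 ≡ 2044
1131^4 ≡ 2044^2 = 4177936 ≡ 1281
1131^8 ≡ 1281^2 = 1640961 ≡ 767
1131^16 ≡ 767^2 = 588289 ≡ 1780
1131^32 ≡ 1780^2 = 3168400 ≡ 2267
1131^64 ≡ 2267^2 = 5139289 ≡ 353
1131^128 ≡ 353^2 = 124609 ≡ 198
1131^256 ≡ 198^2 = 39204 ≡ 1119
1131^512 ≡ 1119^2 = 1252161 ≡ 434
1131^1024 ≡ 434^2 = 188356 ≡ 470
1731 = 1024 + 512 + 128 + 64 + 2 + 1, so 1131^1731 ≡ 470·434·198·353·2044·1131 ≡ 2493 (mod 2539)
1731^2 = 2996361 ≡ 341
1731^4 ≡ 341^2 = 116281 ≡ 2026
1731^8 ≡ 2026^2 = 4104676 ≡ 1652
1731^16 ≡ 1652^2 = 2729104 ≡ 2218
1731^32 ≡ 2218^2 = 4919524 ≡ 1481
1731^64 ≡ 1481^2 = 2193361 ≡ 2204
1731^128 ≡ 2204^2 = 4857616 ≡ 509
1731^256 ≡ 509^2 = 259081 ≡ 103
1731^512 ≡ 103^2 = 10609 ≡ 453
1731^1024 ≡ 453^2 = 205209 ≡ 2089
1271 = 1024 + 128 + 64 + 32 + 16 + 4 + 2 + 1, so 1731^1271 ≡ 2089·509·2204·1481·2218·2026·341·1731 ≡ 341 (mod 2539)
2493·341 = 850113 ≡ 2087 (mod 2539)
810 ≠ 2087, so verification fails.

forged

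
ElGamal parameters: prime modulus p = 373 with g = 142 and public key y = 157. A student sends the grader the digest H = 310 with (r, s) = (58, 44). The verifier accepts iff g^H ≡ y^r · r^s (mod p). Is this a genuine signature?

genuine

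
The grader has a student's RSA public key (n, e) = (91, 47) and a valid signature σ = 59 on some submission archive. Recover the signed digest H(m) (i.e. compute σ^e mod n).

σ^2 ≡ 59^2 = 3481 ≡ 23
σ^4 ≡ 23^2 = 529 ≡ 74
σ^8 ≡ 74^2 = 5476 ≡ 16
σ^16 ≡ 16^2 = 256 ≡ 74
σ^32 ≡ 74^2 = 5476 ≡ 16
47 = 32 + 8 + 4 + 2 + 1, so σ^47 ≡ 16·16·74·23·59 ≡ 54 (mod 91)

54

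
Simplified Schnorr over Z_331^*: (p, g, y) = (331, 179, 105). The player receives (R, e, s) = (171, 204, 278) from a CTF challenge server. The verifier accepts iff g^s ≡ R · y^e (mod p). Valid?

g^s mod p:
179^2 = 32041 ≡ 265
179^4 ≡ 265^2 = 70225 ≡ 53
179^8 ≡ 53^2 = 2809 ≡ 161
179^16 ≡ 161^2 = 25921 ≡ 103
179^32 ≡ 103^2 = 10609 ≡ 17
179^64 ≡ 17^2 = 289
179^128 ≡ 289^2 = 83521 ≡ 109
179^256 ≡ 109^2 = 11881 ≡ 296
278 = 256 + 16 + 4 + 2, so 179^278 ≡ 296·103·53·265 ≡ 183 (mod 331)
R · y^e mod p:
105^2 = 11025 ≡ 102
105^4 ≡ 102^2 = 10404 ≡ 143
105^8 ≡ 143^2 = 20449 ≡ 258
105^16 ≡ 258^2 = 66564 ≡ 33
105^32 ≡ 33^2 = 1089 ≡ 96
105^64 ≡ 96^2 = 9216 ≡ 279
105^128 ≡ 279^2 = 77841 ≡ 56
204 = 128 + 64 + 8 + 4, so 105^204 ≡ 56·279·258·143 ≡ 321 (mod 331)
171·321 = 54891 ≡ 276 (mod 331)
183 ≠ 276; the check fails.

no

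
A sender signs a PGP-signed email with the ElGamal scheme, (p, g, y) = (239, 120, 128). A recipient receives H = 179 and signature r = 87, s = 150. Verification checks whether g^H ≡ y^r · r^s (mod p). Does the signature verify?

verifies

Left side g^H mod p:
Squares mod 239: 120^1≡120, 120^2≡60, 120^4≡15, 120^8≡225, 120^16≡196, 120^32≡176, 120^64≡145, 120^128≡232
179 = 128 + 32 + 16 + 2 + 1, so 120^179 ≡ 232·176·196·60·120 ≡ 169 (mod 239)
Right side y^r · r^s mod p:
Squares mod 239: 128^1≡128, 128^2≡132, 128^4≡216, 128^8≡51, 128^16≡211, 128^32≡67, 128^64≡187
87 = 64 + 16 + 4 + 2 + 1, so 128^87 ≡ 187·211·216·132·128 ≡ 132 (mod 239)
Squares mod 239: 87^1≡87, 87^2≡160, 87^4≡27, 87^8≡12, 87^16≡144, 87^32≡182, 87^64≡142, 87^128≡88
150 = 128 + 16 + 4 + 2, so 87^150 ≡ 88·144·27·160 ≡ 90 (mod 239)
132·90 = 11880 ≡ 169 (mod 239)
169 ≡ 169 (mod 239), so the signature is genuine.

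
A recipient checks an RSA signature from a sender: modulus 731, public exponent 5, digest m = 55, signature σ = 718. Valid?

yes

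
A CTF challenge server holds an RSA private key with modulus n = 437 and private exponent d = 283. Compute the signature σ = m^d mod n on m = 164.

259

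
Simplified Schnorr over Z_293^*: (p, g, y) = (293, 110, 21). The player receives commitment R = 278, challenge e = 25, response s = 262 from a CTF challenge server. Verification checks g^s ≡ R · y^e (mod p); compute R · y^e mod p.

167

Squares mod 293: 21^1≡21, 21^2≡148, 21^4≡222, 21^8≡60, 21^16≡84
25 = 16 + 8 + 1, so 21^25 ≡ 84·60·21 ≡ 67 (mod 293)
R · y^e ≡ 278·67 = 18626 ≡ 167 (mod 293)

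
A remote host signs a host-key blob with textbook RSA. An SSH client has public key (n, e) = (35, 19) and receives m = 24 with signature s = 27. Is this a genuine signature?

s^2 ≡ 27^2 = 729 ≡ 29
s^4 ≡ 29^2 = 841 ≡ 1
s^8 ≡ 1^2 = 1
s^16 ≡ 1^2 = 1
19 = 16 + 2 + 1, so s^19 ≡ 1·29·27 ≡ 13 (mod 35)
The recovered value 13 does not match the digest 24.

forged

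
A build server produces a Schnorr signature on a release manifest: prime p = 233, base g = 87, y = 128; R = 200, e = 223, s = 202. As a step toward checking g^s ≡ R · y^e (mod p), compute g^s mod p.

87^2 = 7569 ≡ 113
87^4 ≡ 113^2 = 12769 ≡ 187
87^8 ≡ 187^2 = 34969 ≡ 19
87^16 ≡ 19^2 = 361 ≡ 128
87^32 ≡ 128^2 = 16384 ≡ 74
87^64 ≡ 74^2 = 5476 ≡ 117
87^128 ≡ 117^2 = 13689 ≡ 175
202 = 128 + 64 + 8 + 2, so 87^202 ≡ 175·117·19·113 ≡ 181 (mod 233)

181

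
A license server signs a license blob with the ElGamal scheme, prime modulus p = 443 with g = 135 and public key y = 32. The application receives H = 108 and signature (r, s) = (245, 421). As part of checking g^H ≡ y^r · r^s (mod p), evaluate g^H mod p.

360

135^108 mod 443 = 360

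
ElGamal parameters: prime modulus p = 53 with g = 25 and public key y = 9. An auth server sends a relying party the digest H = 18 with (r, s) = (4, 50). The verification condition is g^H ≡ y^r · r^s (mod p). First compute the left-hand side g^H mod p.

49

Squares mod 53: 25^1≡25, 25^2≡42, 25^4≡15, 25^8≡13, 25^16≡10
18 = 16 + 2, so 25^18 ≡ 10·42 ≡ 49 (mod 53)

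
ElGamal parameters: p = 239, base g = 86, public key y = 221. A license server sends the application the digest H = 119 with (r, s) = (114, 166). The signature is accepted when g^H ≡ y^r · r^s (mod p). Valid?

no

Left side g^H mod p:
86^2 = 7396 ≡ 226
86^4 ≡ 226^2 = 51076 ≡ 169
86^8 ≡ 169^2 = 28561 ≡ 120
86^16 ≡ 120^2 = 14400 ≡ 60
86^32 ≡ 60^2 = 3600 ≡ 15
86^64 ≡ 15^2 = 225
119 = 64 + 32 + 16 + 4 + 2 + 1, so 86^119 ≡ 225·15·60·169·226·86 ≡ 238 (mod 239)
Right side y^r · r^s mod p:
221^2 = 48841 ≡ 85
221^4 ≡ 85^2 = 7225 ≡ 55
221^8 ≡ 55^2 = 3025 ≡ 157
221^16 ≡ 157^2 = 24649 ≡ 32
221^32 ≡ 32^2 = 1024 ≡ 68
221^64 ≡ 68^2 = 4624 ≡ 83
114 = 64 + 32 + 16 + 2, so 221^114 ≡ 83·68·32·85 ≡ 232 (mod 239)
114^2 = 12996 ≡ 90
114^4 ≡ 90^2 = 8100 ≡ 213
114^8 ≡ 213^2 = 45369 ≡ 198
114^16 ≡ 198^2 = 39204 ≡ 8
114^32 ≡ 8^2 = 64
114^64 ≡ 64^2 = 4096 ≡ 33
114^128 ≡ 33^2 = 1089 ≡ 133
166 = 128 + 32 + 4 + 2, so 114^166 ≡ 133·64·213·90 ≡ 180 (mod 239)
232·180 = 41760 ≡ 174 (mod 239)
238 ≠ 174, so verification fails.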